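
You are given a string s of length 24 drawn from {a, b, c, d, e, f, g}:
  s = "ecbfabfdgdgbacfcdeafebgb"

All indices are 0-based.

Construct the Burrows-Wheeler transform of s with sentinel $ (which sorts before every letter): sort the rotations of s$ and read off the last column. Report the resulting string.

bfbeggcaeefacgfdf$bcbabdd

rank  rotation                   last
    0  $ecbfabfdgdgbacfcdeafebgb  b
    1  abfdgdgbacfcdeafebgb$ecbf  f
    2  acfcdeafebgb$ecbfabfdgdgb  b
    3  afebgb$ecbfabfdgdgbacfcde  e
    4  b$ecbfabfdgdgbacfcdeafebg  g
    5  bacfcdeafebgb$ecbfabfdgdg  g
    6  bfabfdgdgbacfcdeafebgb$ec  c
    7  bfdgdgbacfcdeafebgb$ecbfa  a
    8  bgb$ecbfabfdgdgbacfcdeafe  e
    9  cbfabfdgdgbacfcdeafebgb$e  e
   10  cdeafebgb$ecbfabfdgdgbacf  f
   11  cfcdeafebgb$ecbfabfdgdgba  a
   12  deafebgb$ecbfabfdgdgbacfc  c
   13  dgbacfcdeafebgb$ecbfabfdg  g
   14  dgdgbacfcdeafebgb$ecbfabf  f
   15  eafebgb$ecbfabfdgdgbacfcd  d
   16  ebgb$ecbfabfdgdgbacfcdeaf  f
   17  ecbfabfdgdgbacfcdeafebgb$  $
   18  fabfdgdgbacfcdeafebgb$ecb  b
   19  fcdeafebgb$ecbfabfdgdgbac  c
   20  fdgdgbacfcdeafebgb$ecbfab  b
   21  febgb$ecbfabfdgdgbacfcdea  a
   22  gb$ecbfabfdgdgbacfcdeafeb  b
   23  gbacfcdeafebgb$ecbfabfdgd  d
   24  gdgbacfcdeafebgb$ecbfabfd  d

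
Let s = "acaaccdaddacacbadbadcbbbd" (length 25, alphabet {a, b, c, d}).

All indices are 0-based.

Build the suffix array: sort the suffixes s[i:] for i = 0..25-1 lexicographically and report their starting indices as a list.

[2, 0, 10, 12, 3, 15, 18, 7, 14, 17, 21, 22, 23, 1, 11, 13, 20, 4, 5, 24, 9, 6, 16, 19, 8]

sorted suffixes:
  #0 SA[0]=2  'aaccdaddacacbadbadcbbbd'
  #1 SA[1]=0  'acaaccdaddacacbadbadcbbbd'
  #2 SA[2]=10  'acacbadbadcbbbd'
  #3 SA[3]=12  'acbadbadcbbbd'
  #4 SA[4]=3  'accdaddacacbadbadcbbbd'
  #5 SA[5]=15  'adbadcbbbd'
  #6 SA[6]=18  'adcbbbd'
  #7 SA[7]=7  'addacacbadbadcbbbd'
  #8 SA[8]=14  'badbadcbbbd'
  #9 SA[9]=17  'badcbbbd'
  #10 SA[10]=21  'bbbd'
  #11 SA[11]=22  'bbd'
  #12 SA[12]=23  'bd'
  #13 SA[13]=1  'caaccdaddacacbadbadcbbbd'
  #14 SA[14]=11  'cacbadbadcbbbd'
  #15 SA[15]=13  'cbadbadcbbbd'
  #16 SA[16]=20  'cbbbd'
  #17 SA[17]=4  'ccdaddacacbadbadcbbbd'
  #18 SA[18]=5  'cdaddacacbadbadcbbbd'
  #19 SA[19]=24  'd'
  #20 SA[20]=9  'dacacbadbadcbbbd'
  #21 SA[21]=6  'daddacacbadbadcbbbd'
  #22 SA[22]=16  'dbadcbbbd'
  #23 SA[23]=19  'dcbbbd'
  #24 SA[24]=8  'ddacacbadbadcbbbd'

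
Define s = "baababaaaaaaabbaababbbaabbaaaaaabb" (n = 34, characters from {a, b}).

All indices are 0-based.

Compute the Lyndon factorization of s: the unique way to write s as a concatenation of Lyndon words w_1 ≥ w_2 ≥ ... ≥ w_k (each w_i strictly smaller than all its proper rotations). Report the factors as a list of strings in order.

emit factor 1: 'b' (i=0, period=1)
emit factor 2: 'aabab' (i=1, period=5)
emit factor 3: 'aaaaaaabbaababbbaabbaaaaaabb' (i=6, period=28)

["b", "aabab", "aaaaaaabbaababbbaabbaaaaaabb"]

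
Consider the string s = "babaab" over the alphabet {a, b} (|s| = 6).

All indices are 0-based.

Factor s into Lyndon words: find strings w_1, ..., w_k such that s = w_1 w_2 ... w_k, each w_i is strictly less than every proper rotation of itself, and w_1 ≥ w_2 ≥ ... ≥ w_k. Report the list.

["b", "ab", "aab"]

emit factor 1: 'b' (i=0, period=1)
emit factor 2: 'ab' (i=1, period=2)
emit factor 3: 'aab' (i=3, period=3)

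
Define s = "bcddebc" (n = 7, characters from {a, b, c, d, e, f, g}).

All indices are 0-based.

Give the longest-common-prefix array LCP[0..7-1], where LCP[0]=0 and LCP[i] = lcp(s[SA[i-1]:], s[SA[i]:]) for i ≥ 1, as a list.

[0, 2, 0, 1, 0, 1, 0]

rank→(start, suffix):
  0 → (5, 'bc')
  1 → (0, 'bcddebc')
  2 → (6, 'c')
  3 → (1, 'cddebc')
  4 → (2, 'ddebc')
  5 → (3, 'debc')
  6 → (4, 'ebc')

SA = [5, 0, 6, 1, 2, 3, 4]
[i] adj suffixes → lcp
  [1] 5/0 → 2 ('bc')
  [2] 0/6 → 0 ('')
  [3] 6/1 → 1 ('c')
  [4] 1/2 → 0 ('')
  [5] 2/3 → 1 ('d')
  [6] 3/4 → 0 ('')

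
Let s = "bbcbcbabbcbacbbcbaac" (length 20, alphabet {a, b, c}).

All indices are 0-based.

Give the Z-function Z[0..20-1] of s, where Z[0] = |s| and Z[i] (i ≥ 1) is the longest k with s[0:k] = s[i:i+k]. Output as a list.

[20, 1, 0, 1, 0, 1, 0, 4, 1, 0, 1, 0, 0, 4, 1, 0, 1, 0, 0, 0]

Z[0]=20
i=1: i≥r, start 0; Z[1]=1 scan→box=[1,2)
i=2: i≥r, start 0; Z[2]=0
i=3: i≥r, start 0; Z[3]=1 scan→box=[3,4)
i=4: i≥r, start 0; Z[4]=0
i=5: i≥r, start 0; Z[5]=1 scan→box=[5,6)
i=6: i≥r, start 0; Z[6]=0
i=7: i≥r, start 0; Z[7]=4 scan→box=[7,11)
i=8: min(r-i=3, Z[1]=1)=1; Z[8]=1
i=9: min(r-i=2, Z[2]=0)=0; Z[9]=0
i=10: min(r-i=1, Z[3]=1)=1; Z[10]=1
i=11: i≥r, start 0; Z[11]=0
i=12: i≥r, start 0; Z[12]=0
i=13: i≥r, start 0; Z[13]=4 scan→box=[13,17)
i=14: min(r-i=3, Z[1]=1)=1; Z[14]=1
i=15: min(r-i=2, Z[2]=0)=0; Z[15]=0
i=16: min(r-i=1, Z[3]=1)=1; Z[16]=1
i=17: i≥r, start 0; Z[17]=0
i=18: i≥r, start 0; Z[18]=0
i=19: i≥r, start 0; Z[19]=0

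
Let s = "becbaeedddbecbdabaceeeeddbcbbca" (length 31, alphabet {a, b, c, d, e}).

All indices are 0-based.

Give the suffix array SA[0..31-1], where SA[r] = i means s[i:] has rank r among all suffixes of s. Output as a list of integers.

rank→(start, suffix):
  0 → (30, 'a')
  1 → (15, 'abaceeeeddbcbbca')
  2 → (17, 'aceeeeddbcbbca')
  3 → (4, 'aeedddbecbdabaceeeeddbcbbca')
  4 → (16, 'baceeeeddbcbbca')
  5 → (3, 'baeedddbecbdabaceeeeddbcbbca')
  6 → (27, 'bbca')
  7 → (28, 'bca')
  8 → (25, 'bcbbca')
  9 → (13, 'bdabaceeeeddbcbbca')
  10 → (0, 'becbaeedddbecbdabaceeeeddbcbbca')
  11 → (10, 'becbdabaceeeeddbcbbca')
  12 → (29, 'ca')
  13 → (2, 'cbaeedddbecbdabaceeeeddbcbbca')
  14 → (26, 'cbbca')
  15 → (12, 'cbdabaceeeeddbcbbca')
  16 → (18, 'ceeeeddbcbbca')
  17 → (14, 'dabaceeeeddbcbbca')
  18 → (24, 'dbcbbca')
  19 → (9, 'dbecbdabaceeeeddbcbbca')
  20 → (23, 'ddbcbbca')
  21 → (8, 'ddbecbdabaceeeeddbcbbca')
  22 → (7, 'dddbecbdabaceeeeddbcbbca')
  23 → (1, 'ecbaeedddbecbdabaceeeeddbcbbca')
  24 → (11, 'ecbdabaceeeeddbcbbca')
  25 → (22, 'eddbcbbca')
  26 → (6, 'edddbecbdabaceeeeddbcbbca')
  27 → (21, 'eeddbcbbca')
  28 → (5, 'eedddbecbdabaceeeeddbcbbca')
  29 → (20, 'eeeddbcbbca')
  30 → (19, 'eeeeddbcbbca')

[30, 15, 17, 4, 16, 3, 27, 28, 25, 13, 0, 10, 29, 2, 26, 12, 18, 14, 24, 9, 23, 8, 7, 1, 11, 22, 6, 21, 5, 20, 19]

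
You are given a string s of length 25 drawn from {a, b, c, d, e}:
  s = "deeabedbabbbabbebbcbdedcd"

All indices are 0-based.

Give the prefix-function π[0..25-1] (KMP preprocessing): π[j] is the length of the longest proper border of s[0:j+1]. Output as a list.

π[0] = 0
j=1 s[j]='e': π[1]=0 (border '')
j=2 s[j]='e': π[2]=0 (border '')
j=3 s[j]='a': π[3]=0 (border '')
j=4 s[j]='b': π[4]=0 (border '')
j=5 s[j]='e': π[5]=0 (border '')
j=6 s[j]='d': π[6]=1 (border 'd')
j=7 s[j]='b': k: 1→0; π[7]=0 (border '')
j=8 s[j]='a': π[8]=0 (border '')
j=9 s[j]='b': π[9]=0 (border '')
j=10 s[j]='b': π[10]=0 (border '')
j=11 s[j]='b': π[11]=0 (border '')
j=12 s[j]='a': π[12]=0 (border '')
j=13 s[j]='b': π[13]=0 (border '')
j=14 s[j]='b': π[14]=0 (border '')
j=15 s[j]='e': π[15]=0 (border '')
j=16 s[j]='b': π[16]=0 (border '')
j=17 s[j]='b': π[17]=0 (border '')
j=18 s[j]='c': π[18]=0 (border '')
j=19 s[j]='b': π[19]=0 (border '')
j=20 s[j]='d': π[20]=1 (border 'd')
j=21 s[j]='e': π[21]=2 (border 'de')
j=22 s[j]='d': k: 2→0; π[22]=1 (border 'd')
j=23 s[j]='c': k: 1→0; π[23]=0 (border '')
j=24 s[j]='d': π[24]=1 (border 'd')

[0, 0, 0, 0, 0, 0, 1, 0, 0, 0, 0, 0, 0, 0, 0, 0, 0, 0, 0, 0, 1, 2, 1, 0, 1]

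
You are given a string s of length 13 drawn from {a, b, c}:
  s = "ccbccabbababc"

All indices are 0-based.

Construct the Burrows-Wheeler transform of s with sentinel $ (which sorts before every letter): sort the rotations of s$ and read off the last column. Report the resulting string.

rank  rotation        last
    0  $ccbccabbababc  c
    1  ababc$ccbccabb  b
    2  abbababc$ccbcc  c
    3  abc$ccbccabbab  b
    4  bababc$ccbccab  b
    5  babc$ccbccabba  a
    6  bbababc$ccbcca  a
    7  bc$ccbccabbaba  a
    8  bccabbababc$cc  c
    9  c$ccbccabbabab  b
   10  cabbababc$ccbc  c
   11  cbccabbababc$c  c
   12  ccabbababc$ccb  b
   13  ccbccabbababc$  $

cbcbbaaacbccb$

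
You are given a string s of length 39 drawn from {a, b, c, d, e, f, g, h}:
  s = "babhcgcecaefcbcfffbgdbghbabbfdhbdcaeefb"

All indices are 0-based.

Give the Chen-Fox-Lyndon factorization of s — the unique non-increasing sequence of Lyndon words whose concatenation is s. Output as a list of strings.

emit factor 1: 'b' (i=0, period=1)
emit factor 2: 'abhcgcecaefcbcfffbgdbghb' (i=1, period=24)
emit factor 3: 'abbfdhbdcaeefb' (i=25, period=14)

["b", "abhcgcecaefcbcfffbgdbghb", "abbfdhbdcaeefb"]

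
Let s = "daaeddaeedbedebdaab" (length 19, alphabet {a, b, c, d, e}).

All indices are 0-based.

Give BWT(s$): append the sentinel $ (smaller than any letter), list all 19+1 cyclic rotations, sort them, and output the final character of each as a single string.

bddaadaedb$deeedeaba

rank  rotation              last
    0  $daaeddaeedbedebdaab  b
    1  aab$daaeddaeedbedebd  d
    2  aaeddaeedbedebdaab$d  d
    3  ab$daaeddaeedbedebda  a
    4  aeddaeedbedebdaab$da  a
    5  aeedbedebdaab$daaedd  d
    6  b$daaeddaeedbedebdaa  a
    7  bdaab$daaeddaeedbede  e
    8  bedebdaab$daaeddaeed  d
    9  daab$daaeddaeedbedeb  b
   10  daaeddaeedbedebdaab$  $
   11  daeedbedebdaab$daaed  d
   12  dbedebdaab$daaeddaee  e
   13  ddaeedbedebdaab$daae  e
   14  debdaab$daaeddaeedbe  e
   15  ebdaab$daaeddaeedbed  d
   16  edbedebdaab$daaeddae  e
   17  eddaeedbedebdaab$daa  a
   18  edebdaab$daaeddaeedb  b
   19  eedbedebdaab$daaedda  a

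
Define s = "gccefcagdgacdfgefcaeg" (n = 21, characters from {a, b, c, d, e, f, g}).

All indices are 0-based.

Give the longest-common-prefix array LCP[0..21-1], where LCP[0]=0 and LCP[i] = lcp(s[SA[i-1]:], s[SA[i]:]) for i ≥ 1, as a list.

[0, 1, 1, 0, 2, 1, 1, 1, 0, 1, 0, 4, 1, 0, 3, 1, 0, 1, 1, 1, 1]

sorted suffixes:
  #0 SA[0]=10  'acdfgefcaeg'
  #1 SA[1]=18  'aeg'
  #2 SA[2]=6  'agdgacdfgefcaeg'
  #3 SA[3]=17  'caeg'
  #4 SA[4]=5  'cagdgacdfgefcaeg'
  #5 SA[5]=1  'ccefcagdgacdfgefcaeg'
  #6 SA[6]=11  'cdfgefcaeg'
  #7 SA[7]=2  'cefcagdgacdfgefcaeg'
  #8 SA[8]=12  'dfgefcaeg'
  #9 SA[9]=8  'dgacdfgefcaeg'
  #10 SA[10]=15  'efcaeg'
  #11 SA[11]=3  'efcagdgacdfgefcaeg'
  #12 SA[12]=19  'eg'
  #13 SA[13]=16  'fcaeg'
  #14 SA[14]=4  'fcagdgacdfgefcaeg'
  #15 SA[15]=13  'fgefcaeg'
  #16 SA[16]=20  'g'
  #17 SA[17]=9  'gacdfgefcaeg'
  #18 SA[18]=0  'gccefcagdgacdfgefcaeg'
  #19 SA[19]=7  'gdgacdfgefcaeg'
  #20 SA[20]=14  'gefcaeg'

SA = [10, 18, 6, 17, 5, 1, 11, 2, 12, 8, 15, 3, 19, 16, 4, 13, 20, 9, 0, 7, 14]
[i] adj suffixes → lcp
  [1] 10/18 → 1 ('a')
  [2] 18/6 → 1 ('a')
  [3] 6/17 → 0 ('')
  [4] 17/5 → 2 ('ca')
  [5] 5/1 → 1 ('c')
  [6] 1/11 → 1 ('c')
  [7] 11/2 → 1 ('c')
  [8] 2/12 → 0 ('')
  [9] 12/8 → 1 ('d')
  [10] 8/15 → 0 ('')
  [11] 15/3 → 4 ('efca')
  [12] 3/19 → 1 ('e')
  [13] 19/16 → 0 ('')
  [14] 16/4 → 3 ('fca')
  [15] 4/13 → 1 ('f')
  [16] 13/20 → 0 ('')
  [17] 20/9 → 1 ('g')
  [18] 9/0 → 1 ('g')
  [19] 0/7 → 1 ('g')
  [20] 7/14 → 1 ('g')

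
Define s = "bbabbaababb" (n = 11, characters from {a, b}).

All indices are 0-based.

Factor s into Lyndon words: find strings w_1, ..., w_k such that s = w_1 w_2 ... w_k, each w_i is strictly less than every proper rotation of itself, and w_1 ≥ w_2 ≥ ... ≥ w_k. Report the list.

["b", "b", "abb", "aababb"]

emit factor 1: 'b' (i=0, period=1)
emit factor 2: 'b' (i=1, period=1)
emit factor 3: 'abb' (i=2, period=3)
emit factor 4: 'aababb' (i=5, period=6)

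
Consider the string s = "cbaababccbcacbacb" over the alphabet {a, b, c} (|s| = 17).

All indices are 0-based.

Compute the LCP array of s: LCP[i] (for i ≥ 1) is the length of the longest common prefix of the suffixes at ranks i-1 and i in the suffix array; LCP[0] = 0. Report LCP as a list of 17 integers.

sorted suffixes:
  #0 SA[0]=2  'aababccbcacbacb'
  #1 SA[1]=3  'ababccbcacbacb'
  #2 SA[2]=5  'abccbcacbacb'
  #3 SA[3]=14  'acb'
  #4 SA[4]=11  'acbacb'
  #5 SA[5]=16  'b'
  #6 SA[6]=1  'baababccbcacbacb'
  #7 SA[7]=4  'babccbcacbacb'
  #8 SA[8]=13  'bacb'
  #9 SA[9]=9  'bcacbacb'
  #10 SA[10]=6  'bccbcacbacb'
  #11 SA[11]=10  'cacbacb'
  #12 SA[12]=15  'cb'
  #13 SA[13]=0  'cbaababccbcacbacb'
  #14 SA[14]=12  'cbacb'
  #15 SA[15]=8  'cbcacbacb'
  #16 SA[16]=7  'ccbcacbacb'

SA = [2, 3, 5, 14, 11, 16, 1, 4, 13, 9, 6, 10, 15, 0, 12, 8, 7]
[i] adj suffixes → lcp
  [1] 2/3 → 1 ('a')
  [2] 3/5 → 2 ('ab')
  [3] 5/14 → 1 ('a')
  [4] 14/11 → 3 ('acb')
  [5] 11/16 → 0 ('')
  [6] 16/1 → 1 ('b')
  [7] 1/4 → 2 ('ba')
  [8] 4/13 → 2 ('ba')
  [9] 13/9 → 1 ('b')
  [10] 9/6 → 2 ('bc')
  [11] 6/10 → 0 ('')
  [12] 10/15 → 1 ('c')
  [13] 15/0 → 2 ('cb')
  [14] 0/12 → 3 ('cba')
  [15] 12/8 → 2 ('cb')
  [16] 8/7 → 1 ('c')

[0, 1, 2, 1, 3, 0, 1, 2, 2, 1, 2, 0, 1, 2, 3, 2, 1]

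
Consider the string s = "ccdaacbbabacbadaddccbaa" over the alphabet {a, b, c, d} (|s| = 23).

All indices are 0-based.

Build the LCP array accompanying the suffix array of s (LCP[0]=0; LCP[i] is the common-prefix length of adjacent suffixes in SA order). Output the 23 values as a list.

[0, 1, 2, 1, 1, 3, 1, 2, 0, 2, 2, 2, 1, 0, 3, 2, 1, 2, 1, 0, 2, 1, 1]

rank→(start, suffix):
  0 → (22, 'a')
  1 → (21, 'aa')
  2 → (3, 'aacbbabacbadaddccbaa')
  3 → (8, 'abacbadaddccbaa')
  4 → (10, 'acbadaddccbaa')
  5 → (4, 'acbbabacbadaddccbaa')
  6 → (13, 'adaddccbaa')
  7 → (15, 'addccbaa')
  8 → (20, 'baa')
  9 → (7, 'babacbadaddccbaa')
  10 → (9, 'bacbadaddccbaa')
  11 → (12, 'badaddccbaa')
  12 → (6, 'bbabacbadaddccbaa')
  13 → (19, 'cbaa')
  14 → (11, 'cbadaddccbaa')
  15 → (5, 'cbbabacbadaddccbaa')
  16 → (18, 'ccbaa')
  17 → (0, 'ccdaacbbabacbadaddccbaa')
  18 → (1, 'cdaacbbabacbadaddccbaa')
  19 → (2, 'daacbbabacbadaddccbaa')
  20 → (14, 'daddccbaa')
  21 → (17, 'dccbaa')
  22 → (16, 'ddccbaa')

SA = [22, 21, 3, 8, 10, 4, 13, 15, 20, 7, 9, 12, 6, 19, 11, 5, 18, 0, 1, 2, 14, 17, 16]
rank  pair      lcp
   1  s[22:],s[21:]  1  'a'
   2  s[21:],s[3:]  2  'aa'
   3  s[3:],s[8:]  1  'a'
   4  s[8:],s[10:]  1  'a'
   5  s[10:],s[4:]  3  'acb'
   6  s[4:],s[13:]  1  'a'
   7  s[13:],s[15:]  2  'ad'
   8  s[15:],s[20:]  0  ''
   9  s[20:],s[7:]  2  'ba'
  10  s[7:],s[9:]  2  'ba'
  11  s[9:],s[12:]  2  'ba'
  12  s[12:],s[6:]  1  'b'
  13  s[6:],s[19:]  0  ''
  14  s[19:],s[11:]  3  'cba'
  15  s[11:],s[5:]  2  'cb'
  16  s[5:],s[18:]  1  'c'
  17  s[18:],s[0:]  2  'cc'
  18  s[0:],s[1:]  1  'c'
  19  s[1:],s[2:]  0  ''
  20  s[2:],s[14:]  2  'da'
  21  s[14:],s[17:]  1  'd'
  22  s[17:],s[16:]  1  'd'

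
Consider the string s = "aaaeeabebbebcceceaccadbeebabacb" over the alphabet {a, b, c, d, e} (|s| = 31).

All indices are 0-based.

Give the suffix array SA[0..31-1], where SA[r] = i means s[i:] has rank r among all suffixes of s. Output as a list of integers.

sorted suffixes:
  #0 SA[0]=0  'aaaeeabebbebcceceaccadbeebabacb'
  #1 SA[1]=1  'aaeeabebbebcceceaccadbeebabacb'
  #2 SA[2]=26  'abacb'
  #3 SA[3]=5  'abebbebcceceaccadbeebabacb'
  #4 SA[4]=28  'acb'
  #5 SA[5]=17  'accadbeebabacb'
  #6 SA[6]=20  'adbeebabacb'
  #7 SA[7]=2  'aeeabebbebcceceaccadbeebabacb'
  #8 SA[8]=30  'b'
  #9 SA[9]=25  'babacb'
  #10 SA[10]=27  'bacb'
  #11 SA[11]=8  'bbebcceceaccadbeebabacb'
  #12 SA[12]=11  'bcceceaccadbeebabacb'
  #13 SA[13]=6  'bebbebcceceaccadbeebabacb'
  #14 SA[14]=9  'bebcceceaccadbeebabacb'
  #15 SA[15]=22  'beebabacb'
  #16 SA[16]=19  'cadbeebabacb'
  #17 SA[17]=29  'cb'
  #18 SA[18]=18  'ccadbeebabacb'
  #19 SA[19]=12  'cceceaccadbeebabacb'
  #20 SA[20]=15  'ceaccadbeebabacb'
  #21 SA[21]=13  'ceceaccadbeebabacb'
  #22 SA[22]=21  'dbeebabacb'
  #23 SA[23]=4  'eabebbebcceceaccadbeebabacb'
  #24 SA[24]=16  'eaccadbeebabacb'
  #25 SA[25]=24  'ebabacb'
  #26 SA[26]=7  'ebbebcceceaccadbeebabacb'
  #27 SA[27]=10  'ebcceceaccadbeebabacb'
  #28 SA[28]=14  'eceaccadbeebabacb'
  #29 SA[29]=3  'eeabebbebcceceaccadbeebabacb'
  #30 SA[30]=23  'eebabacb'

[0, 1, 26, 5, 28, 17, 20, 2, 30, 25, 27, 8, 11, 6, 9, 22, 19, 29, 18, 12, 15, 13, 21, 4, 16, 24, 7, 10, 14, 3, 23]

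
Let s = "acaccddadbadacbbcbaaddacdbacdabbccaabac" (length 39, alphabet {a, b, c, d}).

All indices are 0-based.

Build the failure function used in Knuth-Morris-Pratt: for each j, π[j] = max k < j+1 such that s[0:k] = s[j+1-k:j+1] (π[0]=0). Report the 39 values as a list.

[0, 0, 1, 2, 0, 0, 0, 1, 0, 0, 1, 0, 1, 2, 0, 0, 0, 0, 1, 1, 0, 0, 1, 2, 0, 0, 1, 2, 0, 1, 0, 0, 0, 0, 1, 1, 0, 1, 2]

π[0] = 0
j=1 s[j]='c': π[1]=0 (border '')
j=2 s[j]='a': π[2]=1 (border 'a')
j=3 s[j]='c': π[3]=2 (border 'ac')
j=4 s[j]='c': k: 2→0; π[4]=0 (border '')
j=5 s[j]='d': π[5]=0 (border '')
j=6 s[j]='d': π[6]=0 (border '')
j=7 s[j]='a': π[7]=1 (border 'a')
j=8 s[j]='d': k: 1→0; π[8]=0 (border '')
j=9 s[j]='b': π[9]=0 (border '')
j=10 s[j]='a': π[10]=1 (border 'a')
j=11 s[j]='d': k: 1→0; π[11]=0 (border '')
j=12 s[j]='a': π[12]=1 (border 'a')
j=13 s[j]='c': π[13]=2 (border 'ac')
j=14 s[j]='b': k: 2→0; π[14]=0 (border '')
j=15 s[j]='b': π[15]=0 (border '')
j=16 s[j]='c': π[16]=0 (border '')
j=17 s[j]='b': π[17]=0 (border '')
j=18 s[j]='a': π[18]=1 (border 'a')
j=19 s[j]='a': k: 1→0; π[19]=1 (border 'a')
j=20 s[j]='d': k: 1→0; π[20]=0 (border '')
j=21 s[j]='d': π[21]=0 (border '')
j=22 s[j]='a': π[22]=1 (border 'a')
j=23 s[j]='c': π[23]=2 (border 'ac')
j=24 s[j]='d': k: 2→0; π[24]=0 (border '')
j=25 s[j]='b': π[25]=0 (border '')
j=26 s[j]='a': π[26]=1 (border 'a')
j=27 s[j]='c': π[27]=2 (border 'ac')
j=28 s[j]='d': k: 2→0; π[28]=0 (border '')
j=29 s[j]='a': π[29]=1 (border 'a')
j=30 s[j]='b': k: 1→0; π[30]=0 (border '')
j=31 s[j]='b': π[31]=0 (border '')
j=32 s[j]='c': π[32]=0 (border '')
j=33 s[j]='c': π[33]=0 (border '')
j=34 s[j]='a': π[34]=1 (border 'a')
j=35 s[j]='a': k: 1→0; π[35]=1 (border 'a')
j=36 s[j]='b': k: 1→0; π[36]=0 (border '')
j=37 s[j]='a': π[37]=1 (border 'a')
j=38 s[j]='c': π[38]=2 (border 'ac')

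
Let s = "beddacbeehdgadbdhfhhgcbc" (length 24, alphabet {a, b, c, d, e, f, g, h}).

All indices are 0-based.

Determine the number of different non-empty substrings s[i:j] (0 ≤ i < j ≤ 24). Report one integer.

282

sorted suffixes:
  #0 SA[0]=4  'acbeehdgadbdhfhhgcbc'
  #1 SA[1]=12  'adbdhfhhgcbc'
  #2 SA[2]=22  'bc'
  #3 SA[3]=14  'bdhfhhgcbc'
  #4 SA[4]=0  'beddacbeehdgadbdhfhhgcbc'
  #5 SA[5]=6  'beehdgadbdhfhhgcbc'
  #6 SA[6]=23  'c'
  #7 SA[7]=21  'cbc'
  #8 SA[8]=5  'cbeehdgadbdhfhhgcbc'
  #9 SA[9]=3  'dacbeehdgadbdhfhhgcbc'
  #10 SA[10]=13  'dbdhfhhgcbc'
  #11 SA[11]=2  'ddacbeehdgadbdhfhhgcbc'
  #12 SA[12]=10  'dgadbdhfhhgcbc'
  #13 SA[13]=15  'dhfhhgcbc'
  #14 SA[14]=1  'eddacbeehdgadbdhfhhgcbc'
  #15 SA[15]=7  'eehdgadbdhfhhgcbc'
  #16 SA[16]=8  'ehdgadbdhfhhgcbc'
  #17 SA[17]=17  'fhhgcbc'
  #18 SA[18]=11  'gadbdhfhhgcbc'
  #19 SA[19]=20  'gcbc'
  #20 SA[20]=9  'hdgadbdhfhhgcbc'
  #21 SA[21]=16  'hfhhgcbc'
  #22 SA[22]=19  'hgcbc'
  #23 SA[23]=18  'hhgcbc'

SA = [4, 12, 22, 14, 0, 6, 23, 21, 5, 3, 13, 2, 10, 15, 1, 7, 8, 17, 11, 20, 9, 16, 19, 18]
[i] adj suffixes → lcp
  [1] 4/12 → 1 ('a')
  [2] 12/22 → 0 ('')
  [3] 22/14 → 1 ('b')
  [4] 14/0 → 1 ('b')
  [5] 0/6 → 2 ('be')
  [6] 6/23 → 0 ('')
  [7] 23/21 → 1 ('c')
  [8] 21/5 → 2 ('cb')
  [9] 5/3 → 0 ('')
  [10] 3/13 → 1 ('d')
  [11] 13/2 → 1 ('d')
  [12] 2/10 → 1 ('d')
  [13] 10/15 → 1 ('d')
  [14] 15/1 → 0 ('')
  [15] 1/7 → 1 ('e')
  [16] 7/8 → 1 ('e')
  [17] 8/17 → 0 ('')
  [18] 17/11 → 0 ('')
  [19] 11/20 → 1 ('g')
  [20] 20/9 → 0 ('')
  [21] 9/16 → 1 ('h')
  [22] 16/19 → 1 ('h')
  [23] 19/18 → 1 ('h')

n(n+1)/2 = 24·25/2 = 300
Σ LCP = 0 + 1 + 0 + 1 + 1 + 2 + 0 + 1 + 2 + 0 + 1 + 1 + 1 + 1 + 0 + 1 + 1 + 0 + 0 + 1 + 0 + 1 + 1 + 1 = 18
distinct = 300 − 18 = 282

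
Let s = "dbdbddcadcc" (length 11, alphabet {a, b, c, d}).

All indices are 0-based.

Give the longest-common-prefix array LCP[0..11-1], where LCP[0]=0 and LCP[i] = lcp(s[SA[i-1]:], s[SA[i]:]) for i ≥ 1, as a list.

[0, 0, 2, 0, 1, 1, 0, 3, 1, 2, 1]

rank | idx | suffix
   0 |   7 | adcc
   1 |   1 | bdbddcadcc
   2 |   3 | bddcadcc
   3 |  10 | c
   4 |   6 | cadcc
   5 |   9 | cc
   6 |   0 | dbdbddcadcc
   7 |   2 | dbddcadcc
   8 |   5 | dcadcc
   9 |   8 | dcc
  10 |   4 | ddcadcc

SA = [7, 1, 3, 10, 6, 9, 0, 2, 5, 8, 4]
[i] adj suffixes → lcp
  [1] 7/1 → 0 ('')
  [2] 1/3 → 2 ('bd')
  [3] 3/10 → 0 ('')
  [4] 10/6 → 1 ('c')
  [5] 6/9 → 1 ('c')
  [6] 9/0 → 0 ('')
  [7] 0/2 → 3 ('dbd')
  [8] 2/5 → 1 ('d')
  [9] 5/8 → 2 ('dc')
  [10] 8/4 → 1 ('d')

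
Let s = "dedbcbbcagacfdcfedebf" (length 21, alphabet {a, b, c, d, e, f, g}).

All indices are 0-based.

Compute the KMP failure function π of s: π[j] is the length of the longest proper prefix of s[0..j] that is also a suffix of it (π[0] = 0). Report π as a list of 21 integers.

[0, 0, 1, 0, 0, 0, 0, 0, 0, 0, 0, 0, 0, 1, 0, 0, 0, 1, 2, 0, 0]

π[0] = 0
j=1 s[j]='e': π[1]=0 (border '')
j=2 s[j]='d': π[2]=1 (border 'd')
j=3 s[j]='b': k: 1→0; π[3]=0 (border '')
j=4 s[j]='c': π[4]=0 (border '')
j=5 s[j]='b': π[5]=0 (border '')
j=6 s[j]='b': π[6]=0 (border '')
j=7 s[j]='c': π[7]=0 (border '')
j=8 s[j]='a': π[8]=0 (border '')
j=9 s[j]='g': π[9]=0 (border '')
j=10 s[j]='a': π[10]=0 (border '')
j=11 s[j]='c': π[11]=0 (border '')
j=12 s[j]='f': π[12]=0 (border '')
j=13 s[j]='d': π[13]=1 (border 'd')
j=14 s[j]='c': k: 1→0; π[14]=0 (border '')
j=15 s[j]='f': π[15]=0 (border '')
j=16 s[j]='e': π[16]=0 (border '')
j=17 s[j]='d': π[17]=1 (border 'd')
j=18 s[j]='e': π[18]=2 (border 'de')
j=19 s[j]='b': k: 2→0; π[19]=0 (border '')
j=20 s[j]='f': π[20]=0 (border '')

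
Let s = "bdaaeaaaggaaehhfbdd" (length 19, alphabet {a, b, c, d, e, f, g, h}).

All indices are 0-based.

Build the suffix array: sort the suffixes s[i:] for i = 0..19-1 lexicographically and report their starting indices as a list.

[5, 2, 10, 6, 3, 11, 7, 0, 16, 18, 1, 17, 4, 12, 15, 9, 8, 14, 13]

rank | idx | suffix
   0 |   5 | aaaggaaehhfbdd
   1 |   2 | aaeaaaggaaehhfbdd
   2 |  10 | aaehhfbdd
   3 |   6 | aaggaaehhfbdd
   4 |   3 | aeaaaggaaehhfbdd
   5 |  11 | aehhfbdd
   6 |   7 | aggaaehhfbdd
   7 |   0 | bdaaeaaaggaaehhfbdd
   8 |  16 | bdd
   9 |  18 | d
  10 |   1 | daaeaaaggaaehhfbdd
  11 |  17 | dd
  12 |   4 | eaaaggaaehhfbdd
  13 |  12 | ehhfbdd
  14 |  15 | fbdd
  15 |   9 | gaaehhfbdd
  16 |   8 | ggaaehhfbdd
  17 |  14 | hfbdd
  18 |  13 | hhfbdd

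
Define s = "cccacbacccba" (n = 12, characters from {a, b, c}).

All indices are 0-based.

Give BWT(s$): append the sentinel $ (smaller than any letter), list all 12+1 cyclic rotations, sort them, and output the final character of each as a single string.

abcbccccacc$a

rank  rotation       last
    0  $cccacbacccba  a
    1  a$cccacbacccb  b
    2  acbacccba$ccc  c
    3  acccba$cccacb  b
    4  ba$cccacbaccc  c
    5  bacccba$cccac  c
    6  cacbacccba$cc  c
    7  cba$cccacbacc  c
    8  cbacccba$ccca  a
    9  ccacbacccba$c  c
   10  ccba$cccacbac  c
   11  cccacbacccba$  $
   12  cccba$cccacba  a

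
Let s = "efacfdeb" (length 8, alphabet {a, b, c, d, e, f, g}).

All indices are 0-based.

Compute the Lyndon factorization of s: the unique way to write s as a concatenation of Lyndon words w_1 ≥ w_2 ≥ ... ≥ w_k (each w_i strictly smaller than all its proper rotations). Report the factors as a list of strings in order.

["ef", "acfdeb"]

emit factor 1: 'ef' (i=0, period=2)
emit factor 2: 'acfdeb' (i=2, period=6)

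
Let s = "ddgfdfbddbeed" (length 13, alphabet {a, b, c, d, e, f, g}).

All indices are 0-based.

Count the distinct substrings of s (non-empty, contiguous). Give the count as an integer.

rank | idx | suffix
   0 |   6 | bddbeed
   1 |   9 | beed
   2 |  12 | d
   3 |   8 | dbeed
   4 |   7 | ddbeed
   5 |   0 | ddgfdfbddbeed
   6 |   4 | dfbddbeed
   7 |   1 | dgfdfbddbeed
   8 |  11 | ed
   9 |  10 | eed
  10 |   5 | fbddbeed
  11 |   3 | fdfbddbeed
  12 |   2 | gfdfbddbeed

SA = [6, 9, 12, 8, 7, 0, 4, 1, 11, 10, 5, 3, 2]
[i] adj suffixes → lcp
  [1] 6/9 → 1 ('b')
  [2] 9/12 → 0 ('')
  [3] 12/8 → 1 ('d')
  [4] 8/7 → 1 ('d')
  [5] 7/0 → 2 ('dd')
  [6] 0/4 → 1 ('d')
  [7] 4/1 → 1 ('d')
  [8] 1/11 → 0 ('')
  [9] 11/10 → 1 ('e')
  [10] 10/5 → 0 ('')
  [11] 5/3 → 1 ('f')
  [12] 3/2 → 0 ('')

n(n+1)/2 = 13·14/2 = 91
Σ LCP = 0 + 1 + 0 + 1 + 1 + 2 + 1 + 1 + 0 + 1 + 0 + 1 + 0 = 9
distinct = 91 − 9 = 82

82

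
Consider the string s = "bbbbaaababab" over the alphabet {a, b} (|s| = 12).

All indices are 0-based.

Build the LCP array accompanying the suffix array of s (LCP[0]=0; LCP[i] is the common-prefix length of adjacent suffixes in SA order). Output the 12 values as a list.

sorted suffixes:
  #0 SA[0]=4  'aaababab'
  #1 SA[1]=5  'aababab'
  #2 SA[2]=10  'ab'
  #3 SA[3]=8  'abab'
  #4 SA[4]=6  'ababab'
  #5 SA[5]=11  'b'
  #6 SA[6]=3  'baaababab'
  #7 SA[7]=9  'bab'
  #8 SA[8]=7  'babab'
  #9 SA[9]=2  'bbaaababab'
  #10 SA[10]=1  'bbbaaababab'
  #11 SA[11]=0  'bbbbaaababab'

SA = [4, 5, 10, 8, 6, 11, 3, 9, 7, 2, 1, 0]
rank  pair      lcp
   1  s[4:],s[5:]  2  'aa'
   2  s[5:],s[10:]  1  'a'
   3  s[10:],s[8:]  2  'ab'
   4  s[8:],s[6:]  4  'abab'
   5  s[6:],s[11:]  0  ''
   6  s[11:],s[3:]  1  'b'
   7  s[3:],s[9:]  2  'ba'
   8  s[9:],s[7:]  3  'bab'
   9  s[7:],s[2:]  1  'b'
  10  s[2:],s[1:]  2  'bb'
  11  s[1:],s[0:]  3  'bbb'

[0, 2, 1, 2, 4, 0, 1, 2, 3, 1, 2, 3]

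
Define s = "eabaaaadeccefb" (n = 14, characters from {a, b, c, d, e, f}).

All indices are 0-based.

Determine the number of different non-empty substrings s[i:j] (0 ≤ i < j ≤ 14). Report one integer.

94

rank | idx | suffix
   0 |   3 | aaaadeccefb
   1 |   4 | aaadeccefb
   2 |   5 | aadeccefb
   3 |   1 | abaaaadeccefb
   4 |   6 | adeccefb
   5 |  13 | b
   6 |   2 | baaaadeccefb
   7 |   9 | ccefb
   8 |  10 | cefb
   9 |   7 | deccefb
  10 |   0 | eabaaaadeccefb
  11 |   8 | eccefb
  12 |  11 | efb
  13 |  12 | fb

SA = [3, 4, 5, 1, 6, 13, 2, 9, 10, 7, 0, 8, 11, 12]
[i] adj suffixes → lcp
  [1] 3/4 → 3 ('aaa')
  [2] 4/5 → 2 ('aa')
  [3] 5/1 → 1 ('a')
  [4] 1/6 → 1 ('a')
  [5] 6/13 → 0 ('')
  [6] 13/2 → 1 ('b')
  [7] 2/9 → 0 ('')
  [8] 9/10 → 1 ('c')
  [9] 10/7 → 0 ('')
  [10] 7/0 → 0 ('')
  [11] 0/8 → 1 ('e')
  [12] 8/11 → 1 ('e')
  [13] 11/12 → 0 ('')

n(n+1)/2 = 14·15/2 = 105
Σ LCP = 0 + 3 + 2 + 1 + 1 + 0 + 1 + 0 + 1 + 0 + 0 + 1 + 1 + 0 = 11
distinct = 105 − 11 = 94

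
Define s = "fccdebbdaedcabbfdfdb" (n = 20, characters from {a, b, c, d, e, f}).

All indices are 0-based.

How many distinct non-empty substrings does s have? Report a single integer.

sorted suffixes:
  #0 SA[0]=12  'abbfdfdb'
  #1 SA[1]=8  'aedcabbfdfdb'
  #2 SA[2]=19  'b'
  #3 SA[3]=5  'bbdaedcabbfdfdb'
  #4 SA[4]=13  'bbfdfdb'
  #5 SA[5]=6  'bdaedcabbfdfdb'
  #6 SA[6]=14  'bfdfdb'
  #7 SA[7]=11  'cabbfdfdb'
  #8 SA[8]=1  'ccdebbdaedcabbfdfdb'
  #9 SA[9]=2  'cdebbdaedcabbfdfdb'
  #10 SA[10]=7  'daedcabbfdfdb'
  #11 SA[11]=18  'db'
  #12 SA[12]=10  'dcabbfdfdb'
  #13 SA[13]=3  'debbdaedcabbfdfdb'
  #14 SA[14]=16  'dfdb'
  #15 SA[15]=4  'ebbdaedcabbfdfdb'
  #16 SA[16]=9  'edcabbfdfdb'
  #17 SA[17]=0  'fccdebbdaedcabbfdfdb'
  #18 SA[18]=17  'fdb'
  #19 SA[19]=15  'fdfdb'

SA = [12, 8, 19, 5, 13, 6, 14, 11, 1, 2, 7, 18, 10, 3, 16, 4, 9, 0, 17, 15]
rank  pair      lcp
   1  s[12:],s[8:]  1  'a'
   2  s[8:],s[19:]  0  ''
   3  s[19:],s[5:]  1  'b'
   4  s[5:],s[13:]  2  'bb'
   5  s[13:],s[6:]  1  'b'
   6  s[6:],s[14:]  1  'b'
   7  s[14:],s[11:]  0  ''
   8  s[11:],s[1:]  1  'c'
   9  s[1:],s[2:]  1  'c'
  10  s[2:],s[7:]  0  ''
  11  s[7:],s[18:]  1  'd'
  12  s[18:],s[10:]  1  'd'
  13  s[10:],s[3:]  1  'd'
  14  s[3:],s[16:]  1  'd'
  15  s[16:],s[4:]  0  ''
  16  s[4:],s[9:]  1  'e'
  17  s[9:],s[0:]  0  ''
  18  s[0:],s[17:]  1  'f'
  19  s[17:],s[15:]  2  'fd'

n(n+1)/2 = 20·21/2 = 210
Σ LCP = 0 + 1 + 0 + 1 + 2 + 1 + 1 + 0 + 1 + 1 + 0 + 1 + 1 + 1 + 1 + 0 + 1 + 0 + 1 + 2 = 16
distinct = 210 − 16 = 194

194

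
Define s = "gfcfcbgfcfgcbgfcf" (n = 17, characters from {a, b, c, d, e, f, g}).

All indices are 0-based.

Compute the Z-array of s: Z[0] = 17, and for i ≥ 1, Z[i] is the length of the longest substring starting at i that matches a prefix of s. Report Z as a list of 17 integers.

Z[0]=17
i=1: i≥r, start 0; Z[1]=0
i=2: i≥r, start 0; Z[2]=0
i=3: i≥r, start 0; Z[3]=0
i=4: i≥r, start 0; Z[4]=0
i=5: i≥r, start 0; Z[5]=0
i=6: i≥r, start 0; Z[6]=4 grow→box=[6,10)
i=7: min(r-i=3, Z[1]=0)=0; Z[7]=0
i=8: min(r-i=2, Z[2]=0)=0; Z[8]=0
i=9: min(r-i=1, Z[3]=0)=0; Z[9]=0
i=10: i≥r, start 0; Z[10]=1 grow→box=[10,11)
i=11: i≥r, start 0; Z[11]=0
i=12: i≥r, start 0; Z[12]=0
i=13: i≥r, start 0; Z[13]=4 grow→box=[13,17)
i=14: min(r-i=3, Z[1]=0)=0; Z[14]=0
i=15: min(r-i=2, Z[2]=0)=0; Z[15]=0
i=16: min(r-i=1, Z[3]=0)=0; Z[16]=0

[17, 0, 0, 0, 0, 0, 4, 0, 0, 0, 1, 0, 0, 4, 0, 0, 0]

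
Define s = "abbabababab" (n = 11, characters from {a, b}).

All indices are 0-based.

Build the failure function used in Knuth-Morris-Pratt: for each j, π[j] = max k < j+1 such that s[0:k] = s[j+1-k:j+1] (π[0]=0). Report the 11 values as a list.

[0, 0, 0, 1, 2, 1, 2, 1, 2, 1, 2]

π[0] = 0
j=1 s[j]='b': π[1]=0 (border '')
j=2 s[j]='b': π[2]=0 (border '')
j=3 s[j]='a': π[3]=1 (border 'a')
j=4 s[j]='b': π[4]=2 (border 'ab')
j=5 s[j]='a': k: 2→0; π[5]=1 (border 'a')
j=6 s[j]='b': π[6]=2 (border 'ab')
j=7 s[j]='a': k: 2→0; π[7]=1 (border 'a')
j=8 s[j]='b': π[8]=2 (border 'ab')
j=9 s[j]='a': k: 2→0; π[9]=1 (border 'a')
j=10 s[j]='b': π[10]=2 (border 'ab')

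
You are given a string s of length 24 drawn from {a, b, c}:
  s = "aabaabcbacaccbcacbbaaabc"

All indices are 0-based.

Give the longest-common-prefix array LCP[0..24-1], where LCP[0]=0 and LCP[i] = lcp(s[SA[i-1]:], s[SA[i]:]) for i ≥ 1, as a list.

[0, 2, 3, 4, 1, 2, 3, 1, 2, 2, 0, 3, 2, 1, 1, 2, 2, 0, 1, 3, 1, 2, 2, 1]

rank→(start, suffix):
  0 → (19, 'aaabc')
  1 → (0, 'aabaabcbacaccbcacbbaaabc')
  2 → (20, 'aabc')
  3 → (3, 'aabcbacaccbcacbbaaabc')
  4 → (1, 'abaabcbacaccbcacbbaaabc')
  5 → (21, 'abc')
  6 → (4, 'abcbacaccbcacbbaaabc')
  7 → (8, 'acaccbcacbbaaabc')
  8 → (15, 'acbbaaabc')
  9 → (10, 'accbcacbbaaabc')
  10 → (18, 'baaabc')
  11 → (2, 'baabcbacaccbcacbbaaabc')
  12 → (7, 'bacaccbcacbbaaabc')
  13 → (17, 'bbaaabc')
  14 → (22, 'bc')
  15 → (13, 'bcacbbaaabc')
  16 → (5, 'bcbacaccbcacbbaaabc')
  17 → (23, 'c')
  18 → (14, 'cacbbaaabc')
  19 → (9, 'caccbcacbbaaabc')
  20 → (6, 'cbacaccbcacbbaaabc')
  21 → (16, 'cbbaaabc')
  22 → (12, 'cbcacbbaaabc')
  23 → (11, 'ccbcacbbaaabc')

SA = [19, 0, 20, 3, 1, 21, 4, 8, 15, 10, 18, 2, 7, 17, 22, 13, 5, 23, 14, 9, 6, 16, 12, 11]
[i] adj suffixes → lcp
  [1] 19/0 → 2 ('aa')
  [2] 0/20 → 3 ('aab')
  [3] 20/3 → 4 ('aabc')
  [4] 3/1 → 1 ('a')
  [5] 1/21 → 2 ('ab')
  [6] 21/4 → 3 ('abc')
  [7] 4/8 → 1 ('a')
  [8] 8/15 → 2 ('ac')
  [9] 15/10 → 2 ('ac')
  [10] 10/18 → 0 ('')
  [11] 18/2 → 3 ('baa')
  [12] 2/7 → 2 ('ba')
  [13] 7/17 → 1 ('b')
  [14] 17/22 → 1 ('b')
  [15] 22/13 → 2 ('bc')
  [16] 13/5 → 2 ('bc')
  [17] 5/23 → 0 ('')
  [18] 23/14 → 1 ('c')
  [19] 14/9 → 3 ('cac')
  [20] 9/6 → 1 ('c')
  [21] 6/16 → 2 ('cb')
  [22] 16/12 → 2 ('cb')
  [23] 12/11 → 1 ('c')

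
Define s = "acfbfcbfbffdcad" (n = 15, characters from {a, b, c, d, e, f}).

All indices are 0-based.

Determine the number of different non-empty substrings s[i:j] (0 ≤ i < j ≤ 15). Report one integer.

106

rank | idx | suffix
   0 |   0 | acfbfcbfbffdcad
   1 |  13 | ad
   2 |   6 | bfbffdcad
   3 |   3 | bfcbfbffdcad
   4 |   8 | bffdcad
   5 |  12 | cad
   6 |   5 | cbfbffdcad
   7 |   1 | cfbfcbfbffdcad
   8 |  14 | d
   9 |  11 | dcad
  10 |   2 | fbfcbfbffdcad
  11 |   7 | fbffdcad
  12 |   4 | fcbfbffdcad
  13 |  10 | fdcad
  14 |   9 | ffdcad

SA = [0, 13, 6, 3, 8, 12, 5, 1, 14, 11, 2, 7, 4, 10, 9]
[i] adj suffixes → lcp
  [1] 0/13 → 1 ('a')
  [2] 13/6 → 0 ('')
  [3] 6/3 → 2 ('bf')
  [4] 3/8 → 2 ('bf')
  [5] 8/12 → 0 ('')
  [6] 12/5 → 1 ('c')
  [7] 5/1 → 1 ('c')
  [8] 1/14 → 0 ('')
  [9] 14/11 → 1 ('d')
  [10] 11/2 → 0 ('')
  [11] 2/7 → 3 ('fbf')
  [12] 7/4 → 1 ('f')
  [13] 4/10 → 1 ('f')
  [14] 10/9 → 1 ('f')

n(n+1)/2 = 15·16/2 = 120
Σ LCP = 0 + 1 + 0 + 2 + 2 + 0 + 1 + 1 + 0 + 1 + 0 + 3 + 1 + 1 + 1 = 14
distinct = 120 − 14 = 106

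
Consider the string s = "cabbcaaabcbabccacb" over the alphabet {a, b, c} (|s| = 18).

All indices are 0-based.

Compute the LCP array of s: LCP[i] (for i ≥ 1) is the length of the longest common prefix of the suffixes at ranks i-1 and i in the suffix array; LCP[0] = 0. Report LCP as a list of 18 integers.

[0, 2, 1, 2, 3, 1, 0, 1, 1, 1, 2, 2, 0, 2, 2, 1, 2, 1]

sorted suffixes:
  #0 SA[0]=5  'aaabcbabccacb'
  #1 SA[1]=6  'aabcbabccacb'
  #2 SA[2]=1  'abbcaaabcbabccacb'
  #3 SA[3]=7  'abcbabccacb'
  #4 SA[4]=11  'abccacb'
  #5 SA[5]=15  'acb'
  #6 SA[6]=17  'b'
  #7 SA[7]=10  'babccacb'
  #8 SA[8]=2  'bbcaaabcbabccacb'
  #9 SA[9]=3  'bcaaabcbabccacb'
  #10 SA[10]=8  'bcbabccacb'
  #11 SA[11]=12  'bccacb'
  #12 SA[12]=4  'caaabcbabccacb'
  #13 SA[13]=0  'cabbcaaabcbabccacb'
  #14 SA[14]=14  'cacb'
  #15 SA[15]=16  'cb'
  #16 SA[16]=9  'cbabccacb'
  #17 SA[17]=13  'ccacb'

SA = [5, 6, 1, 7, 11, 15, 17, 10, 2, 3, 8, 12, 4, 0, 14, 16, 9, 13]
i: (SA[i-1],SA[i]) lcp shared
  1: (5,6) 2 'aa'
  2: (6,1) 1 'a'
  3: (1,7) 2 'ab'
  4: (7,11) 3 'abc'
  5: (11,15) 1 'a'
  6: (15,17) 0 ''
  7: (17,10) 1 'b'
  8: (10,2) 1 'b'
  9: (2,3) 1 'b'
  10: (3,8) 2 'bc'
  11: (8,12) 2 'bc'
  12: (12,4) 0 ''
  13: (4,0) 2 'ca'
  14: (0,14) 2 'ca'
  15: (14,16) 1 'c'
  16: (16,9) 2 'cb'
  17: (9,13) 1 'c'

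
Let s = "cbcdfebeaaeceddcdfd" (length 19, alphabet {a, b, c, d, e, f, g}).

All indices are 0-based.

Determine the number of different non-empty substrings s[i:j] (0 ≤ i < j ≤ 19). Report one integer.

rank | idx | suffix
   0 |   8 | aaeceddcdfd
   1 |   9 | aeceddcdfd
   2 |   1 | bcdfebeaaeceddcdfd
   3 |   6 | beaaeceddcdfd
   4 |   0 | cbcdfebeaaeceddcdfd
   5 |  15 | cdfd
   6 |   2 | cdfebeaaeceddcdfd
   7 |  11 | ceddcdfd
   8 |  18 | d
   9 |  14 | dcdfd
  10 |  13 | ddcdfd
  11 |  16 | dfd
  12 |   3 | dfebeaaeceddcdfd
  13 |   7 | eaaeceddcdfd
  14 |   5 | ebeaaeceddcdfd
  15 |  10 | eceddcdfd
  16 |  12 | eddcdfd
  17 |  17 | fd
  18 |   4 | febeaaeceddcdfd

SA = [8, 9, 1, 6, 0, 15, 2, 11, 18, 14, 13, 16, 3, 7, 5, 10, 12, 17, 4]
i: (SA[i-1],SA[i]) lcp shared
  1: (8,9) 1 'a'
  2: (9,1) 0 ''
  3: (1,6) 1 'b'
  4: (6,0) 0 ''
  5: (0,15) 1 'c'
  6: (15,2) 3 'cdf'
  7: (2,11) 1 'c'
  8: (11,18) 0 ''
  9: (18,14) 1 'd'
  10: (14,13) 1 'd'
  11: (13,16) 1 'd'
  12: (16,3) 2 'df'
  13: (3,7) 0 ''
  14: (7,5) 1 'e'
  15: (5,10) 1 'e'
  16: (10,12) 1 'e'
  17: (12,17) 0 ''
  18: (17,4) 1 'f'

n(n+1)/2 = 19·20/2 = 190
Σ LCP = 0 + 1 + 0 + 1 + 0 + 1 + 3 + 1 + 0 + 1 + 1 + 1 + 2 + 0 + 1 + 1 + 1 + 0 + 1 = 16
distinct = 190 − 16 = 174

174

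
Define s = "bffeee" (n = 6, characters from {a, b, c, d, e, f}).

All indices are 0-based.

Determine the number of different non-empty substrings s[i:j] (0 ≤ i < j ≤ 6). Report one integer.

rank | idx | suffix
   0 |   0 | bffeee
   1 |   5 | e
   2 |   4 | ee
   3 |   3 | eee
   4 |   2 | feee
   5 |   1 | ffeee

SA = [0, 5, 4, 3, 2, 1]
[i] adj suffixes → lcp
  [1] 0/5 → 0 ('')
  [2] 5/4 → 1 ('e')
  [3] 4/3 → 2 ('ee')
  [4] 3/2 → 0 ('')
  [5] 2/1 → 1 ('f')

n(n+1)/2 = 6·7/2 = 21
Σ LCP = 0 + 0 + 1 + 2 + 0 + 1 = 4
distinct = 21 − 4 = 17

17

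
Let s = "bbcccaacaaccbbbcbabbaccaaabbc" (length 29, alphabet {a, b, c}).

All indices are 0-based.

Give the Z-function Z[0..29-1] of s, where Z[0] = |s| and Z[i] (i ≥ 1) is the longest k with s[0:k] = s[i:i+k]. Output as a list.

Z[0]=29
i=1: fresh scan; Z[1]=1 scan→box=[1,2)
i=2: fresh scan; Z[2]=0
i=3: fresh scan; Z[3]=0
i=4: fresh scan; Z[4]=0
i=5: fresh scan; Z[5]=0
i=6: fresh scan; Z[6]=0
i=7: fresh scan; Z[7]=0
i=8: fresh scan; Z[8]=0
i=9: fresh scan; Z[9]=0
i=10: fresh scan; Z[10]=0
i=11: fresh scan; Z[11]=0
i=12: fresh scan; Z[12]=2 scan→box=[12,14)
i=13: min(r-i=1, Z[1]=1)=1; Z[13]=3 scan→box=[13,16)
i=14: min(r-i=2, Z[1]=1)=1; Z[14]=1
i=15: min(r-i=1, Z[2]=0)=0; Z[15]=0
i=16: fresh scan; Z[16]=1 scan→box=[16,17)
i=17: fresh scan; Z[17]=0
i=18: fresh scan; Z[18]=2 scan→box=[18,20)
i=19: min(r-i=1, Z[1]=1)=1; Z[19]=1
i=20: fresh scan; Z[20]=0
i=21: fresh scan; Z[21]=0
i=22: fresh scan; Z[22]=0
i=23: fresh scan; Z[23]=0
i=24: fresh scan; Z[24]=0
i=25: fresh scan; Z[25]=0
i=26: fresh scan; Z[26]=3 scan→box=[26,29)
i=27: min(r-i=2, Z[1]=1)=1; Z[27]=1
i=28: min(r-i=1, Z[2]=0)=0; Z[28]=0

[29, 1, 0, 0, 0, 0, 0, 0, 0, 0, 0, 0, 2, 3, 1, 0, 1, 0, 2, 1, 0, 0, 0, 0, 0, 0, 3, 1, 0]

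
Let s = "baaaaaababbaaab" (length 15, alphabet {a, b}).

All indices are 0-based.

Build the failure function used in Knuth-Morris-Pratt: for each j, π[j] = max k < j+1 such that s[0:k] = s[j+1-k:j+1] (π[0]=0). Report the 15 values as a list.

π[0] = 0
j=1 s[j]='a': π[1]=0 (border '')
j=2 s[j]='a': π[2]=0 (border '')
j=3 s[j]='a': π[3]=0 (border '')
j=4 s[j]='a': π[4]=0 (border '')
j=5 s[j]='a': π[5]=0 (border '')
j=6 s[j]='a': π[6]=0 (border '')
j=7 s[j]='b': π[7]=1 (border 'b')
j=8 s[j]='a': π[8]=2 (border 'ba')
j=9 s[j]='b': k: 2→0; π[9]=1 (border 'b')
j=10 s[j]='b': k: 1→0; π[10]=1 (border 'b')
j=11 s[j]='a': π[11]=2 (border 'ba')
j=12 s[j]='a': π[12]=3 (border 'baa')
j=13 s[j]='a': π[13]=4 (border 'baaa')
j=14 s[j]='b': k: 4→0; π[14]=1 (border 'b')

[0, 0, 0, 0, 0, 0, 0, 1, 2, 1, 1, 2, 3, 4, 1]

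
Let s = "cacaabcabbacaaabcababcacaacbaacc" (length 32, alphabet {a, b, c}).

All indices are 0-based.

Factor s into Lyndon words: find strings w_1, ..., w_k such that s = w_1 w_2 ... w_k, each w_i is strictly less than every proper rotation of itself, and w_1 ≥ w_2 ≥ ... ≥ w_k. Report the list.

["c", "ac", "aabcabbac", "aaabcababcacaacbaacc"]

emit factor 1: 'c' (i=0, period=1)
emit factor 2: 'ac' (i=1, period=2)
emit factor 3: 'aabcabbac' (i=3, period=9)
emit factor 4: 'aaabcababcacaacbaacc' (i=12, period=20)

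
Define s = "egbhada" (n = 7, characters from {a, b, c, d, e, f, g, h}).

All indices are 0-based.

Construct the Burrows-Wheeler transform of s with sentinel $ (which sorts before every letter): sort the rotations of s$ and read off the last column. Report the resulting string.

adhga$eb

rank  rotation  last
    0  $egbhada  a
    1  a$egbhad  d
    2  ada$egbh  h
    3  bhada$eg  g
    4  da$egbha  a
    5  egbhada$  $
    6  gbhada$e  e
    7  hada$egb  b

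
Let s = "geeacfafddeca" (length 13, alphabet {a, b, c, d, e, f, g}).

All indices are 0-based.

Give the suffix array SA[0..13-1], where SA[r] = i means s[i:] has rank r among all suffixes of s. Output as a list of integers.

[12, 3, 6, 11, 4, 8, 9, 2, 10, 1, 5, 7, 0]

rank→(start, suffix):
  0 → (12, 'a')
  1 → (3, 'acfafddeca')
  2 → (6, 'afddeca')
  3 → (11, 'ca')
  4 → (4, 'cfafddeca')
  5 → (8, 'ddeca')
  6 → (9, 'deca')
  7 → (2, 'eacfafddeca')
  8 → (10, 'eca')
  9 → (1, 'eeacfafddeca')
  10 → (5, 'fafddeca')
  11 → (7, 'fddeca')
  12 → (0, 'geeacfafddeca')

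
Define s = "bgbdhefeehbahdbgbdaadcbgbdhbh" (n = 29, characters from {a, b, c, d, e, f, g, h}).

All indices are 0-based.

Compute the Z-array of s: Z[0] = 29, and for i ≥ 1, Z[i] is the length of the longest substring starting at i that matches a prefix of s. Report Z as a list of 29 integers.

[29, 0, 1, 0, 0, 0, 0, 0, 0, 0, 1, 0, 0, 0, 4, 0, 1, 0, 0, 0, 0, 0, 5, 0, 1, 0, 0, 1, 0]

Z[0]=29
i=1: fresh scan; Z[1]=0
i=2: fresh scan; Z[2]=1 scan→box=[2,3)
i=3: fresh scan; Z[3]=0
i=4: fresh scan; Z[4]=0
i=5: fresh scan; Z[5]=0
i=6: fresh scan; Z[6]=0
i=7: fresh scan; Z[7]=0
i=8: fresh scan; Z[8]=0
i=9: fresh scan; Z[9]=0
i=10: fresh scan; Z[10]=1 scan→box=[10,11)
i=11: fresh scan; Z[11]=0
i=12: fresh scan; Z[12]=0
i=13: fresh scan; Z[13]=0
i=14: fresh scan; Z[14]=4 scan→box=[14,18)
i=15: min(r-i=3, Z[1]=0)=0; Z[15]=0
i=16: min(r-i=2, Z[2]=1)=1; Z[16]=1
i=17: min(r-i=1, Z[3]=0)=0; Z[17]=0
i=18: fresh scan; Z[18]=0
i=19: fresh scan; Z[19]=0
i=20: fresh scan; Z[20]=0
i=21: fresh scan; Z[21]=0
i=22: fresh scan; Z[22]=5 scan→box=[22,27)
i=23: min(r-i=4, Z[1]=0)=0; Z[23]=0
i=24: min(r-i=3, Z[2]=1)=1; Z[24]=1
i=25: min(r-i=2, Z[3]=0)=0; Z[25]=0
i=26: min(r-i=1, Z[4]=0)=0; Z[26]=0
i=27: fresh scan; Z[27]=1 scan→box=[27,28)
i=28: fresh scan; Z[28]=0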